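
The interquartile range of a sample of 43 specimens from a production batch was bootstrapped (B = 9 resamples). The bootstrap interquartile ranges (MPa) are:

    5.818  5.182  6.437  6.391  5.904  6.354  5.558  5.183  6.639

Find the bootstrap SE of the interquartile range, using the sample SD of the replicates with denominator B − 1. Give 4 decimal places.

Bootstrap SE is the standard deviation of the 9 replicate interquartile ranges.
Mean of replicates: (5.818 + 5.182 + 6.437 + 6.391 + 5.904 + 6.354 + 5.558 + 5.183 + 6.639) / 9 = 53.46600 / 9 = 5.94067
Sum of squared deviations: (−0.12267)² + (−0.75867)² + (+0.49633)² + (+0.45033)² + (−0.03667)² + (+0.41333)² + (−0.38267)² + (−0.75767)² + (+0.69833)² = 2.42012
Variance = 2.42012 / 8 = 0.30252
SE* = √0.30252

SE* = 0.5500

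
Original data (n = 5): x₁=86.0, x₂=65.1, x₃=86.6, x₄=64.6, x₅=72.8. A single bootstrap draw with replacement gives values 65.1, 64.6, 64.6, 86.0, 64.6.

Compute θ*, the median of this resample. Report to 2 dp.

θ* = 64.60

Sorted: 64.6, 64.6, 64.6, 65.1, 86.0
Median = middle value = 64.60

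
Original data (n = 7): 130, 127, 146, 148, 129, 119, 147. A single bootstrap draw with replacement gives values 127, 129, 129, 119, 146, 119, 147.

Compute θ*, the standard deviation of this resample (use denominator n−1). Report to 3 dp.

θ* = 11.495

Mean = 130.8571; sum of squared deviations = 792.8571
s² = 792.8571 / 6 = 132.1429
s = √132.1429 = 11.495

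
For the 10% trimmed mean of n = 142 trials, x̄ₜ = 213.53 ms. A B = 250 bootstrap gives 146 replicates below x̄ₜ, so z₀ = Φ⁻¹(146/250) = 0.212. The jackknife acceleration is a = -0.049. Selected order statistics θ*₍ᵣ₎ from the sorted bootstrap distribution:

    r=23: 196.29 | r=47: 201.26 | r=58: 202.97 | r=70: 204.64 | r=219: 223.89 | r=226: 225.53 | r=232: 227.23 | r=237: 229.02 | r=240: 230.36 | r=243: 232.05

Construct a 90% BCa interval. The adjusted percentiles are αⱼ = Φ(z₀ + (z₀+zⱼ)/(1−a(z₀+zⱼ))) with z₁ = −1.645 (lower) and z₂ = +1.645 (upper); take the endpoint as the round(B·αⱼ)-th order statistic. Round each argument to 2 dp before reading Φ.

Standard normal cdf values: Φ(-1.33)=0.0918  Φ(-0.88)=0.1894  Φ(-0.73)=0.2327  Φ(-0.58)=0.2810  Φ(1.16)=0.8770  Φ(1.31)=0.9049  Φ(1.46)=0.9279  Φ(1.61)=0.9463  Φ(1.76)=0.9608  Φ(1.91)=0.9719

(196.29, 232.05)

Lower: z₀ + z₁ = 0.212 + (-1.645) = -1.433; 1 − a(z₀+z₁) = 1 − (-0.049)(-1.433) = 0.9298; argument = 0.212 + (-1.433)/0.9298 = -1.3292 → -1.33.
α₁ = Φ(-1.33) = 0.0918; rank = round(250 × 0.0918) = 23; θ*₍23₎ = 196.29.
Upper: z₀ + z₂ = 1.857; 1 − a(z₀+z₂) = 1.0910; argument = 1.9141 → 1.91; α₂ = 0.9719; rank = 243; θ*₍243₎ = 232.05.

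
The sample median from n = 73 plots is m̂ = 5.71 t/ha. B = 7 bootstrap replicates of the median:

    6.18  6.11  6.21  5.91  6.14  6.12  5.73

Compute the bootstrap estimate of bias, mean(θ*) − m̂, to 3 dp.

bias = +0.347

mean(θ*) = (6.18 + 6.11 + 6.21 + 5.91 + 6.14 + 6.12 + 5.73) / 7 = 6.0571
bias = 6.0571 − 5.71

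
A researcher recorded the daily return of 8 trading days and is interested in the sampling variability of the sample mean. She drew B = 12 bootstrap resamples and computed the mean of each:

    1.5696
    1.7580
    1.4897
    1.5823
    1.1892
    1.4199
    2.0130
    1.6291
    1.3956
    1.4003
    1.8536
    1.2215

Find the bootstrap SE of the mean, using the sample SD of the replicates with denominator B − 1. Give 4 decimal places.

Bootstrap SE is the standard deviation of the 12 replicate means.
Mean of replicates: (1.5696 + 1.7580 + 1.4897 + 1.5823 + 1.1892 + 1.4199 + 2.0130 + 1.6291 + 1.3956 + 1.4003 + 1.8536 + 1.2215) / 12 = 18.52180 / 12 = 1.54348
Sum of squared deviations: (+0.02612)² + (+0.21452)² + (−0.05378)² + (+0.03882)² + (−0.35428)² + (−0.12358)² + (+0.46952)² + (+0.08562)² + (−0.14788)² + (−0.14318)² + (+0.31012)² + (−0.32198)² = 0.66188
Variance = 0.66188 / 11 = 0.06017
SE* = √0.06017

SE* = 0.2453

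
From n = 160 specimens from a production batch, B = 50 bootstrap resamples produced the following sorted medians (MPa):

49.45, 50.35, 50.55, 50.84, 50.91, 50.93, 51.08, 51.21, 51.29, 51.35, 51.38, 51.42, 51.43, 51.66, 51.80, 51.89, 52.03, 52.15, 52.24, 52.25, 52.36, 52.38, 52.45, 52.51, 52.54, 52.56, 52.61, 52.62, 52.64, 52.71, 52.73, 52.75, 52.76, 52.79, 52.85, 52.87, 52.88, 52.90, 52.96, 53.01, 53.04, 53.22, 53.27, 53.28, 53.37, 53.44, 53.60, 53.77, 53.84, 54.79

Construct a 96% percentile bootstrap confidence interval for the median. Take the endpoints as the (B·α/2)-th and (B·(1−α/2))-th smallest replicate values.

(49.45, 53.84)

α = 0.04; lower rank = 50 × 0.020 = 1; upper rank = 50 × 0.980 = 49.
The 1st smallest replicate is 49.45; the 49th is 53.84.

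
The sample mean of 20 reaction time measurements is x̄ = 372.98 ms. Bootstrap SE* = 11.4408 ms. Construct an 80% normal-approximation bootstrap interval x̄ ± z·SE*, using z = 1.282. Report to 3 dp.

Margin = 1.282 × 11.4408 = 14.6671
Interval: 372.98 ± 14.6671

(358.313, 387.647)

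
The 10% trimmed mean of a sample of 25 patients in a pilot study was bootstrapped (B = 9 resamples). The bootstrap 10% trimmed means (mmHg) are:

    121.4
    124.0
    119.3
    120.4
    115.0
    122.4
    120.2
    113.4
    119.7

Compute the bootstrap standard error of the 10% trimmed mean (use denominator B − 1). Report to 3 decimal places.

SE* = 3.375

Bootstrap SE is the standard deviation of the 9 replicate 10% trimmed means.
Mean of replicates: (121.4 + 124.0 + 119.3 + 120.4 + 115.0 + 122.4 + 120.2 + 113.4 + 119.7) / 9 = 1075.8000 / 9 = 119.5333
Sum of squared deviations: (+1.8667)² + (+4.4667)² + (−0.2333)² + (+0.8667)² + (−4.5333)² + (+2.8667)² + (+0.6667)² + (−6.1333)² + (+0.1667)² = 91.1000
Variance = 91.1000 / 8 = 11.3875
SE* = √11.3875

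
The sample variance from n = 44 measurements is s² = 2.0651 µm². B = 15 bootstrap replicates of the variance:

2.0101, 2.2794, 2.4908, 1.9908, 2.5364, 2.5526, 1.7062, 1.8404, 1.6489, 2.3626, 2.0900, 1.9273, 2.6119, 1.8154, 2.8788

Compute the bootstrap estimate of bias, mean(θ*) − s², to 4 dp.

mean(θ*) = (2.0101 + 2.2794 + 2.4908 + 1.9908 + 2.5364 + 2.5526 + 1.7062 + 1.8404 + 1.6489 + 2.3626 + 2.0900 + 1.9273 + 2.6119 + 1.8154 + 2.8788) / 15 = 2.18277
bias = 2.18277 − 2.0651

bias = +0.1177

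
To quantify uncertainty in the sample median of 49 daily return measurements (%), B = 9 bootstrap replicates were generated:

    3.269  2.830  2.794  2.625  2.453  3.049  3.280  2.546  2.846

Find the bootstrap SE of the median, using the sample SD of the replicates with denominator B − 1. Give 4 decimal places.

Bootstrap SE is the standard deviation of the 9 replicate medians.
Mean of replicates: (3.269 + 2.830 + 2.794 + 2.625 + 2.453 + 3.049 + 3.280 + 2.546 + 2.846) / 9 = 25.69200 / 9 = 2.85467
Sum of squared deviations: (+0.41433)² + (−0.02467)² + (−0.06067)² + (−0.22967)² + (−0.40167)² + (+0.19433)² + (+0.42533)² + (−0.30867)² + (−0.00867)² = 0.70407
Variance = 0.70407 / 8 = 0.08801
SE* = √0.08801

SE* = 0.2967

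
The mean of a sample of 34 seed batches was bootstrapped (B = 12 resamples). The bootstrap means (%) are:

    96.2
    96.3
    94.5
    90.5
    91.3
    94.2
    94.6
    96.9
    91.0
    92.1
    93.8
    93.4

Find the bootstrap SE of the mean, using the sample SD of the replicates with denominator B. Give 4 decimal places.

Bootstrap SE is the standard deviation of the 12 replicate means.
Mean of replicates: (96.2 + 96.3 + 94.5 + 90.5 + 91.3 + 94.2 + 94.6 + 96.9 + 91.0 + 92.1 + 93.8 + 93.4) / 12 = 1124.80000 / 12 = 93.73333
Sum of squared deviations: (+2.46667)² + (+2.56667)² + (+0.76667)² + (−3.23333)² + (−2.43333)² + (+0.46667)² + (+0.86667)² + (+3.16667)² + (−2.73333)² + (−1.63333)² + (+0.06667)² + (−0.33333)² = 50.88667
Variance = 50.88667 / 12 = 4.24056
SE* = √4.24056

SE* = 2.0593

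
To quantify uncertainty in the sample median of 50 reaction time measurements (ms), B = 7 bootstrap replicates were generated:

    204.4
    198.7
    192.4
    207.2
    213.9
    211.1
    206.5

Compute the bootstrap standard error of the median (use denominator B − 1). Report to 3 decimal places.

Bootstrap SE is the standard deviation of the 7 replicate medians.
Mean of replicates: (204.4 + 198.7 + 192.4 + 207.2 + 213.9 + 211.1 + 206.5) / 7 = 1434.2000 / 7 = 204.8857
Sum of squared deviations: (−0.4857)² + (−6.1857)² + (−12.4857)² + (+2.3143)² + (+9.0143)² + (+6.2143)² + (+1.6143)² = 322.2286
Variance = 322.2286 / 6 = 53.7048
SE* = √53.7048

SE* = 7.328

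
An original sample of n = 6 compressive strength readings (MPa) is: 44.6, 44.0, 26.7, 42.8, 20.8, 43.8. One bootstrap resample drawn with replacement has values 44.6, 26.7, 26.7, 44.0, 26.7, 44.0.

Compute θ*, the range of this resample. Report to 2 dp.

Range = 44.6 − 26.7 = 17.90

θ* = 17.90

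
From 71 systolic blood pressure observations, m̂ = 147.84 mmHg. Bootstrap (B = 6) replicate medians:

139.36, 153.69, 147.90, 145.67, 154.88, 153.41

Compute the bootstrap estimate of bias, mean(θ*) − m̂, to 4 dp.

mean(θ*) = (139.36 + 153.69 + 147.90 + 145.67 + 154.88 + 153.41) / 6 = 149.15167
bias = 149.15167 − 147.84

bias = +1.3117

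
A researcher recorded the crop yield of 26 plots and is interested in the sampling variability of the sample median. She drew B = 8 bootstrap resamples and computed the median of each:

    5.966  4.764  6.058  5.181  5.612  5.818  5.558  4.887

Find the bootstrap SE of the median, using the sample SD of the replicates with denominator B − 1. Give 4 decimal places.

SE* = 0.4872

Bootstrap SE is the standard deviation of the 8 replicate medians.
Mean of replicates: (5.966 + 4.764 + 6.058 + 5.181 + 5.612 + 5.818 + 5.558 + 4.887) / 8 = 43.84400 / 8 = 5.48050
Sum of squared deviations: (+0.48550)² + (−0.71650)² + (+0.57750)² + (−0.29950)² + (+0.13150)² + (+0.33750)² + (+0.07750)² + (−0.59350)² = 1.66174
Variance = 1.66174 / 7 = 0.23739
SE* = √0.23739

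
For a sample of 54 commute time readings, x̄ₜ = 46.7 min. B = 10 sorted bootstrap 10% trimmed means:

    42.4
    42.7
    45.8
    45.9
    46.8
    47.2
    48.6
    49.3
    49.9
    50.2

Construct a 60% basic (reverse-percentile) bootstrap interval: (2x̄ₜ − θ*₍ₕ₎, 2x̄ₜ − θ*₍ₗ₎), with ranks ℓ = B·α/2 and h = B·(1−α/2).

(44.1, 50.7)

Percentile endpoints at ranks 2 and 8: θ*₍2₎ = 42.7, θ*₍8₎ = 49.3.
Basic interval reflects these around x̄ₜ:
  lower = 2 × 46.7 − 49.3 = 44.1
  upper = 2 × 46.7 − 42.7 = 50.7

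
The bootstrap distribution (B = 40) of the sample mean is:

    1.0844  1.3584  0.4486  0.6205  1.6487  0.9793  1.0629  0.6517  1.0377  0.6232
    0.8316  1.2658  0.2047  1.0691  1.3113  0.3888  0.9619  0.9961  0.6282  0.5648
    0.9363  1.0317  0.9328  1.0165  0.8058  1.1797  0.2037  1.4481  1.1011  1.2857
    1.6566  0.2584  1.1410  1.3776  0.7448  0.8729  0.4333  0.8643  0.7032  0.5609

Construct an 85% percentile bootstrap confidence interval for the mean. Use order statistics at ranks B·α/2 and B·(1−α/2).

Sorted replicates: 0.2037, 0.2047, 0.2584, 0.3888, 0.4333, 0.4486, 0.5609, 0.5648, 0.6205, 0.6232, 0.6282, 0.6517, 0.7032, 0.7448, 0.8058, 0.8316, 0.8643, 0.8729, 0.9328, 0.9363, 0.9619, 0.9793, 0.9961, 1.0165, 1.0317, 1.0377, 1.0629, 1.0691, 1.0844, 1.1011, 1.1410, 1.1797, 1.2658, 1.2857, 1.3113, 1.3584, 1.3776, 1.4481, 1.6487, 1.6566
α = 0.15; lower rank = 40 × 0.075 = 3; upper rank = 40 × 0.925 = 37.
The 3rd smallest replicate is 0.2584; the 37th is 1.3776.

(0.2584, 1.3776)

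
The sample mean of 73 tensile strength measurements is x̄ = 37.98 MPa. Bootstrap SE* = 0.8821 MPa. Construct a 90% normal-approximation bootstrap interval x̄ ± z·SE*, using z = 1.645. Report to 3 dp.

Margin = 1.645 × 0.8821 = 1.4511
Interval: 37.98 ± 1.4511

(36.529, 39.431)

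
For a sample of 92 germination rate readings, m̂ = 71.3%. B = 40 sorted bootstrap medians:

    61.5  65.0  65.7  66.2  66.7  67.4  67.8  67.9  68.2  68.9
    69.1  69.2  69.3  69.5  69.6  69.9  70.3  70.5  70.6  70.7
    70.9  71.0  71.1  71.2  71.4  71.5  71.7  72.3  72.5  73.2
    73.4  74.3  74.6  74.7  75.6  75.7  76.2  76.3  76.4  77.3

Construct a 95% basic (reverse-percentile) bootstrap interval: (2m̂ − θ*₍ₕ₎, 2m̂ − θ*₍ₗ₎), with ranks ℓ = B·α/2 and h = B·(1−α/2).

Percentile endpoints at ranks 1 and 39: θ*₍1₎ = 61.5, θ*₍39₎ = 76.4.
Basic interval reflects these around m̂:
  lower = 2 × 71.3 − 76.4 = 66.2
  upper = 2 × 71.3 − 61.5 = 81.1

(66.2, 81.1)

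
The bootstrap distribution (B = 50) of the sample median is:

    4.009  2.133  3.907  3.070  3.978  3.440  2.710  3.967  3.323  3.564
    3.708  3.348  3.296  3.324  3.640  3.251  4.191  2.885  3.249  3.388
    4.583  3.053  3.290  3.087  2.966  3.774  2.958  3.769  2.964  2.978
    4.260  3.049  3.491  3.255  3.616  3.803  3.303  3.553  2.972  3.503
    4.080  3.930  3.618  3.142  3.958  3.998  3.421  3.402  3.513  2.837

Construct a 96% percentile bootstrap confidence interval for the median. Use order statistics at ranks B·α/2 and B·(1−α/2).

Sorted replicates: 2.133, 2.710, 2.837, 2.885, 2.958, 2.964, 2.966, 2.972, 2.978, 3.049, 3.053, 3.070, 3.087, 3.142, 3.249, 3.251, 3.255, 3.290, 3.296, 3.303, 3.323, 3.324, 3.348, 3.388, 3.402, 3.421, 3.440, 3.491, 3.503, 3.513, 3.553, 3.564, 3.616, 3.618, 3.640, 3.708, 3.769, 3.774, 3.803, 3.907, 3.930, 3.958, 3.967, 3.978, 3.998, 4.009, 4.080, 4.191, 4.260, 4.583
α = 0.04; lower rank = 50 × 0.020 = 1; upper rank = 50 × 0.980 = 49.
The 1st smallest replicate is 2.133; the 49th is 4.260.

(2.133, 4.260)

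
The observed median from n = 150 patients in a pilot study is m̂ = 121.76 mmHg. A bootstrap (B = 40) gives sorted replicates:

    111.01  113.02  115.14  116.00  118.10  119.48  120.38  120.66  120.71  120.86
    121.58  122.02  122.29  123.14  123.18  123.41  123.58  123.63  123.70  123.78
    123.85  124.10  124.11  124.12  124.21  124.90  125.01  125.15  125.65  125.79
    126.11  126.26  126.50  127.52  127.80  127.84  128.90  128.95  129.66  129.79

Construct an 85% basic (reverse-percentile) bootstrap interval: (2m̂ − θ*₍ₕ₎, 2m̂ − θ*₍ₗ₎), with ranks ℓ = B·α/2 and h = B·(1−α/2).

Percentile endpoints at ranks 3 and 37: θ*₍3₎ = 115.14, θ*₍37₎ = 128.90.
Basic interval reflects these around m̂:
  lower = 2 × 121.76 − 128.90 = 114.62
  upper = 2 × 121.76 − 115.14 = 128.38

(114.62, 128.38)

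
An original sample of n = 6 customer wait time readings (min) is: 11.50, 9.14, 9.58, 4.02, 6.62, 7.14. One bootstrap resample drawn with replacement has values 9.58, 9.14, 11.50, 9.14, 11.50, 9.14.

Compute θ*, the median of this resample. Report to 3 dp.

θ* = 9.360

Sorted: 9.14, 9.14, 9.14, 9.58, 11.50, 11.50
Median = average of the two middle values = 9.360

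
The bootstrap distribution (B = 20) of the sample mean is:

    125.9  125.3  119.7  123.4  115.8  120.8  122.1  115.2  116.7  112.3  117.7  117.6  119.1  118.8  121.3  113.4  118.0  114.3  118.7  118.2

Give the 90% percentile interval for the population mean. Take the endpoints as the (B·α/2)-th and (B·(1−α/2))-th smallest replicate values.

Sorted replicates: 112.3, 113.4, 114.3, 115.2, 115.8, 116.7, 117.6, 117.7, 118.0, 118.2, 118.7, 118.8, 119.1, 119.7, 120.8, 121.3, 122.1, 123.4, 125.3, 125.9
α = 0.10; lower rank = 20 × 0.050 = 1; upper rank = 20 × 0.950 = 19.
The 1st smallest replicate is 112.3; the 19th is 125.3.

(112.3, 125.3)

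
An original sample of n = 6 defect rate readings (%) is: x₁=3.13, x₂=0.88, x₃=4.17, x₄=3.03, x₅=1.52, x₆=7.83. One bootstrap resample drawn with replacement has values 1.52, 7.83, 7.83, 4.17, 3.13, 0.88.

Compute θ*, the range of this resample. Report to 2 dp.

Range = 7.83 − 0.88 = 6.95

θ* = 6.95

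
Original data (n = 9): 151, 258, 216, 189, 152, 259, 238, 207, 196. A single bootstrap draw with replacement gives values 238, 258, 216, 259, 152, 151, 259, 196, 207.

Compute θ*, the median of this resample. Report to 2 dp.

Sorted: 151, 152, 196, 207, 216, 238, 258, 259, 259
Median = middle value = 216.00

θ* = 216.00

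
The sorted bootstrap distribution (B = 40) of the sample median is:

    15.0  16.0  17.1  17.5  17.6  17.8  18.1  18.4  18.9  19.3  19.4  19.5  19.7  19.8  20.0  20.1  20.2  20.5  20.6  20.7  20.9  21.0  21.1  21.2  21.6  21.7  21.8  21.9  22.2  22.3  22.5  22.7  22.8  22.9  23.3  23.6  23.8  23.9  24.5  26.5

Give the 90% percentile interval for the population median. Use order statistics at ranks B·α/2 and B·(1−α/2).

(16.0, 23.9)

α = 0.10; lower rank = 40 × 0.050 = 2; upper rank = 40 × 0.950 = 38.
The 2nd smallest replicate is 16.0; the 38th is 23.9.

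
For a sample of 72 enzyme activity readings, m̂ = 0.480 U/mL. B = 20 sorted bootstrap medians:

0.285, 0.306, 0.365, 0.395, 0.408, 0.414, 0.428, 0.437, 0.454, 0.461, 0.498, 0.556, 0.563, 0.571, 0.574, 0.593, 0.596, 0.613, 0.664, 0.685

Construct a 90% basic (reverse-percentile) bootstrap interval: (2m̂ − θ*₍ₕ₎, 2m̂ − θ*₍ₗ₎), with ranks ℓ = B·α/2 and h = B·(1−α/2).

Percentile endpoints at ranks 1 and 19: θ*₍1₎ = 0.285, θ*₍19₎ = 0.664.
Basic interval reflects these around m̂:
  lower = 2 × 0.480 − 0.664 = 0.296
  upper = 2 × 0.480 − 0.285 = 0.675

(0.296, 0.675)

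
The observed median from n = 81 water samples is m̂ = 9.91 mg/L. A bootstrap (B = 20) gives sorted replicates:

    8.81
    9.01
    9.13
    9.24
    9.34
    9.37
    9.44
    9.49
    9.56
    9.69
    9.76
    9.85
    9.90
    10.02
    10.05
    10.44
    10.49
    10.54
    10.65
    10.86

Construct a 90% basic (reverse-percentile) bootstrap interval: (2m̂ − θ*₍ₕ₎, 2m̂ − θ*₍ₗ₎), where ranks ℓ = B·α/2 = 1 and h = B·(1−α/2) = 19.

(9.17, 11.01)

Percentile endpoints at ranks 1 and 19: θ*₍1₎ = 8.81, θ*₍19₎ = 10.65.
Basic interval reflects these around m̂:
  lower = 2 × 9.91 − 10.65 = 9.17
  upper = 2 × 9.91 − 8.81 = 11.01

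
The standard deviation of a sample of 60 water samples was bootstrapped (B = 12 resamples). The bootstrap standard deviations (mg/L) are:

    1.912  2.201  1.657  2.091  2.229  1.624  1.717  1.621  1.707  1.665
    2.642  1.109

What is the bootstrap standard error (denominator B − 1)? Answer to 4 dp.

SE* = 0.3952

Bootstrap SE is the standard deviation of the 12 replicate standard deviations.
Mean of replicates: (1.912 + 2.201 + 1.657 + 2.091 + 2.229 + 1.624 + 1.717 + 1.621 + 1.707 + 1.665 + 2.642 + 1.109) / 12 = 22.17500 / 12 = 1.84792
Sum of squared deviations: (+0.06408)² + (+0.35308)² + (−0.19092)² + (+0.24308)² + (+0.38108)² + (−0.22392)² + (−0.13092)² + (−0.22692)² + (−0.14092)² + (−0.18292)² + (+0.79408)² + (−0.73892)² = 1.71819
Variance = 1.71819 / 11 = 0.15620
SE* = √0.15620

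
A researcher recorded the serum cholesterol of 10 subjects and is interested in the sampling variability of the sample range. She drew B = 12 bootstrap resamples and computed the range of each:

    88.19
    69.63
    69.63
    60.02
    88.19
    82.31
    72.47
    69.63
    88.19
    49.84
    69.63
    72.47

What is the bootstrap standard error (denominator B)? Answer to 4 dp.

SE* = 11.2852

Bootstrap SE is the standard deviation of the 12 replicate ranges.
Mean of replicates: (88.19 + 69.63 + 69.63 + 60.02 + 88.19 + 82.31 + 72.47 + 69.63 + 88.19 + 49.84 + 69.63 + 72.47) / 12 = 880.20000 / 12 = 73.35000
Sum of squared deviations: (+14.84000)² + (−3.72000)² + (−3.72000)² + (−13.33000)² + (+14.84000)² + (+8.96000)² + (−0.88000)² + (−3.72000)² + (+14.84000)² + (−23.51000)² + (−3.72000)² + (−0.88000)² = 1528.26980
Variance = 1528.26980 / 12 = 127.35582
SE* = √127.35582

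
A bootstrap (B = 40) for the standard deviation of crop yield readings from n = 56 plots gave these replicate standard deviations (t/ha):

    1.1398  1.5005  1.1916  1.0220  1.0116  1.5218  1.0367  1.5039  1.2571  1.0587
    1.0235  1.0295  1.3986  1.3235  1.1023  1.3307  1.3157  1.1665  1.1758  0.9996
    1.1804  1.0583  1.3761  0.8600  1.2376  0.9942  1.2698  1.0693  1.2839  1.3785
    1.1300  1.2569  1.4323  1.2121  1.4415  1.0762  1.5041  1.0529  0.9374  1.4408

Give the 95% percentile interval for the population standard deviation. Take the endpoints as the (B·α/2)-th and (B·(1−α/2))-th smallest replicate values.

(0.8600, 1.5041)

Sorted replicates: 0.8600, 0.9374, 0.9942, 0.9996, 1.0116, 1.0220, 1.0235, 1.0295, 1.0367, 1.0529, 1.0583, 1.0587, 1.0693, 1.0762, 1.1023, 1.1300, 1.1398, 1.1665, 1.1758, 1.1804, 1.1916, 1.2121, 1.2376, 1.2569, 1.2571, 1.2698, 1.2839, 1.3157, 1.3235, 1.3307, 1.3761, 1.3785, 1.3986, 1.4323, 1.4408, 1.4415, 1.5005, 1.5039, 1.5041, 1.5218
α = 0.05; lower rank = 40 × 0.025 = 1; upper rank = 40 × 0.975 = 39.
The 1st smallest replicate is 0.8600; the 39th is 1.5041.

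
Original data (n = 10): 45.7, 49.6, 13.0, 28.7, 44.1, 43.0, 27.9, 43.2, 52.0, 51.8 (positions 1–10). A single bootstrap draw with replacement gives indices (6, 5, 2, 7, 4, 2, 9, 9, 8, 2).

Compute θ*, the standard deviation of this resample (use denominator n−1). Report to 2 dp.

Resample values: 43.0, 44.1, 49.6, 27.9, 28.7, 49.6, 52.0, 52.0, 43.2, 49.6.
Mean = 43.9700; sum of squared deviations = 717.0210
s² = 717.0210 / 9 = 79.6690
s = √79.6690 = 8.93

θ* = 8.93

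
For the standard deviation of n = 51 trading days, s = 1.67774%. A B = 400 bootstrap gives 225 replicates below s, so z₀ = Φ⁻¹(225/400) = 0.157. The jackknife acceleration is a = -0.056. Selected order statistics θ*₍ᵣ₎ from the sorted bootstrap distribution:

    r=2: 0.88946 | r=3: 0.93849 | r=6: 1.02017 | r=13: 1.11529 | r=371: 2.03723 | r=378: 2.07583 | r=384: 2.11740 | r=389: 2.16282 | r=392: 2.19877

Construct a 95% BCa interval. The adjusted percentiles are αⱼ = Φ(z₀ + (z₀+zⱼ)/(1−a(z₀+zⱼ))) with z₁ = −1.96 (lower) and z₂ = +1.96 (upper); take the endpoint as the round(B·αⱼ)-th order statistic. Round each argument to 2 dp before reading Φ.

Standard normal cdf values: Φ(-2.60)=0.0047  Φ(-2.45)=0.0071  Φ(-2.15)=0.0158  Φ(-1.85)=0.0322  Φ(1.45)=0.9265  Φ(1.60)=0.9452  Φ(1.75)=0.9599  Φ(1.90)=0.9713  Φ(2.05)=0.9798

Lower: z₀ + z₁ = 0.157 + (-1.960) = -1.803; 1 − a(z₀+z₁) = 1 − (-0.056)(-1.803) = 0.8990; argument = 0.157 + (-1.803)/0.8990 = -1.8485 → -1.85.
α₁ = Φ(-1.85) = 0.0322; rank = round(400 × 0.0322) = 13; θ*₍13₎ = 1.11529.
Upper: z₀ + z₂ = 2.117; 1 − a(z₀+z₂) = 1.1186; argument = 2.0496 → 2.05; α₂ = 0.9798; rank = 392; θ*₍392₎ = 2.19877.

(1.11529, 2.19877)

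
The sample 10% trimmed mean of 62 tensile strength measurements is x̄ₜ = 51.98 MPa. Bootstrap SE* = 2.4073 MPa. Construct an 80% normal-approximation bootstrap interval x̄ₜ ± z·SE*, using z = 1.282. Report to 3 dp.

Margin = 1.282 × 2.4073 = 3.0862
Interval: 51.98 ± 3.0862

(48.894, 55.066)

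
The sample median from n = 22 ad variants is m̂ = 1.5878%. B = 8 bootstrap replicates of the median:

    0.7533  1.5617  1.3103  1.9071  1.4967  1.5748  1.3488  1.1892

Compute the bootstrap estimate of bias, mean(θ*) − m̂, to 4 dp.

mean(θ*) = (0.7533 + 1.5617 + 1.3103 + 1.9071 + 1.4967 + 1.5748 + 1.3488 + 1.1892) / 8 = 1.39274
bias = 1.39274 − 1.5878

bias = −0.1951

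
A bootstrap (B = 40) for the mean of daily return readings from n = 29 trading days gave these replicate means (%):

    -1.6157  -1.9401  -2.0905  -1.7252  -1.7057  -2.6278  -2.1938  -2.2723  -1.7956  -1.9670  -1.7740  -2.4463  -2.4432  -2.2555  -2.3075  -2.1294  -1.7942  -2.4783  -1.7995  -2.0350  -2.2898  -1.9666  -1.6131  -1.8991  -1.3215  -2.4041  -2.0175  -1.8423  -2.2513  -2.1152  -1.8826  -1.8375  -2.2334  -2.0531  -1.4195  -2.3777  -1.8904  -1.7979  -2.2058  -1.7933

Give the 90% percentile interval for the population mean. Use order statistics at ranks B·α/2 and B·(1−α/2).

Sorted replicates: -2.6278, -2.4783, -2.4463, -2.4432, -2.4041, -2.3777, -2.3075, -2.2898, -2.2723, -2.2555, -2.2513, -2.2334, -2.2058, -2.1938, -2.1294, -2.1152, -2.0905, -2.0531, -2.0350, -2.0175, -1.9670, -1.9666, -1.9401, -1.8991, -1.8904, -1.8826, -1.8423, -1.8375, -1.7995, -1.7979, -1.7956, -1.7942, -1.7933, -1.7740, -1.7252, -1.7057, -1.6157, -1.6131, -1.4195, -1.3215
α = 0.10; lower rank = 40 × 0.050 = 2; upper rank = 40 × 0.950 = 38.
The 2nd smallest replicate is -2.4783; the 38th is -1.6131.

(-2.4783, -1.6131)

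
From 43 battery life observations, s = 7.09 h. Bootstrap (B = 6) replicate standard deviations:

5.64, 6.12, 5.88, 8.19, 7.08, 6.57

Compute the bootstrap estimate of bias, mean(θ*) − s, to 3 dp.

mean(θ*) = (5.64 + 6.12 + 5.88 + 8.19 + 7.08 + 6.57) / 6 = 6.5800
bias = 6.5800 − 7.09

bias = −0.510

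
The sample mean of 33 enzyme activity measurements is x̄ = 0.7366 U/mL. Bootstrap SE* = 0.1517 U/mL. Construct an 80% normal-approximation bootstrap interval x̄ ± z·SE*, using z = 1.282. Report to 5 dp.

Margin = 1.282 × 0.1517 = 0.194479
Interval: 0.7366 ± 0.194479

(0.54212, 0.93108)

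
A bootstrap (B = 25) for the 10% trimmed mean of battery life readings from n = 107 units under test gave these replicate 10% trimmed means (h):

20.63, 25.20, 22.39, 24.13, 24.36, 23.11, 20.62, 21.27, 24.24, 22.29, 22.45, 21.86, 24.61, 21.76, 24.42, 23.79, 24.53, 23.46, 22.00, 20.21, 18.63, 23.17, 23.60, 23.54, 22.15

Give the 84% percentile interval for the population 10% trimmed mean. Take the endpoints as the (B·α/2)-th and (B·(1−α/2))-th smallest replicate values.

(20.21, 24.53)

Sorted replicates: 18.63, 20.21, 20.62, 20.63, 21.27, 21.76, 21.86, 22.00, 22.15, 22.29, 22.39, 22.45, 23.11, 23.17, 23.46, 23.54, 23.60, 23.79, 24.13, 24.24, 24.36, 24.42, 24.53, 24.61, 25.20
α = 0.16; lower rank = 25 × 0.080 = 2; upper rank = 25 × 0.920 = 23.
The 2nd smallest replicate is 20.21; the 23rd is 24.53.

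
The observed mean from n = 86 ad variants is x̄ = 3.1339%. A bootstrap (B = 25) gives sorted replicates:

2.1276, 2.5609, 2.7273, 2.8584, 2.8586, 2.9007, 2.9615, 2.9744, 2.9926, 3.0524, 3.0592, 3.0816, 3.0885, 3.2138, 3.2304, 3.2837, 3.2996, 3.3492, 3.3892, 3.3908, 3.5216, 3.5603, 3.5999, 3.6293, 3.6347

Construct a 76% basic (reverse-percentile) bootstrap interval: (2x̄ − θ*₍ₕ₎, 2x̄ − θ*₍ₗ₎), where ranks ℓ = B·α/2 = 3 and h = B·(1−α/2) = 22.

(2.7075, 3.5405)

Percentile endpoints at ranks 3 and 22: θ*₍3₎ = 2.7273, θ*₍22₎ = 3.5603.
Basic interval reflects these around x̄:
  lower = 2 × 3.1339 − 3.5603 = 2.7075
  upper = 2 × 3.1339 − 2.7273 = 3.5405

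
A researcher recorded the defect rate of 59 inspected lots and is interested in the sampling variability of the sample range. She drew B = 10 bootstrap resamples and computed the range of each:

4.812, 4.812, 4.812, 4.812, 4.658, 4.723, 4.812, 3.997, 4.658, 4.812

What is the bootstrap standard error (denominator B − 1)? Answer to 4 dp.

Bootstrap SE is the standard deviation of the 10 replicate ranges.
Mean of replicates: (4.812 + 4.812 + 4.812 + 4.812 + 4.658 + 4.723 + 4.812 + 3.997 + 4.658 + 4.812) / 10 = 46.908000 / 10 = 4.690800
Sum of squared deviations: (+0.121200)² + (+0.121200)² + (+0.121200)² + (+0.121200)² + (−0.032800)² + (+0.032200)² + (+0.121200)² + (−0.693800)² + (−0.032800)² + (+0.121200)² = 0.572684
Variance = 0.572684 / 9 = 0.063632
SE* = √0.063632

SE* = 0.2523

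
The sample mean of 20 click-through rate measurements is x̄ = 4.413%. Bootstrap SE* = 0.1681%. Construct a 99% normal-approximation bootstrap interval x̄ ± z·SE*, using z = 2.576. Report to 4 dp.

Margin = 2.576 × 0.1681 = 0.43303
Interval: 4.413 ± 0.43303

(3.9800, 4.8460)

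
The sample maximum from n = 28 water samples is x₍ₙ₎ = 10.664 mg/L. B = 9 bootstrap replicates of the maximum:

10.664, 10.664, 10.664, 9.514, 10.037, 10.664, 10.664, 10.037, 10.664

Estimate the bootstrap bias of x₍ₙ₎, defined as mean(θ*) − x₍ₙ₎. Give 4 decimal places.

mean(θ*) = (10.664 + 10.664 + 10.664 + 9.514 + 10.037 + 10.664 + 10.664 + 10.037 + 10.664) / 9 = 10.39689
bias = 10.39689 − 10.664

bias = −0.2671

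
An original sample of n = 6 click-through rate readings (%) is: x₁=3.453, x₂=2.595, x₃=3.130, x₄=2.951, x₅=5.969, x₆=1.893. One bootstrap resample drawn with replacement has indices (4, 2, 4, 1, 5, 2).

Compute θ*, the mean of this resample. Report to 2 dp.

Resample values: 2.951, 2.595, 2.951, 3.453, 5.969, 2.595.
Mean = (2.951 + 2.595 + 2.951 + 3.453 + 5.969 + 2.595) / 6 = 20.5140 / 6 = 3.42

θ* = 3.42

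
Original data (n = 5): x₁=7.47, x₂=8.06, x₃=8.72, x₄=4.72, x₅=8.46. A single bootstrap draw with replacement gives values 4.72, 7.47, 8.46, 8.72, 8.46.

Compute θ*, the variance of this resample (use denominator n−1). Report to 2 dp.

Mean = 7.5660; sum of squared deviations = 11.0391
s² = 11.0391 / 4 = 2.7598

θ* = 2.76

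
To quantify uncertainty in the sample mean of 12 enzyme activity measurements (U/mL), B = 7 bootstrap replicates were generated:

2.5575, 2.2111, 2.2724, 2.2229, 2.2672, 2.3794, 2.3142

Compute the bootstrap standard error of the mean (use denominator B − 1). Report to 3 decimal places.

Bootstrap SE is the standard deviation of the 7 replicate means.
Mean of replicates: (2.5575 + 2.2111 + 2.2724 + 2.2229 + 2.2672 + 2.3794 + 2.3142) / 7 = 16.22470 / 7 = 2.31781
Sum of squared deviations: (+0.23969)² + (−0.10671)² + (−0.04541)² + (−0.09491)² + (−0.05061)² + (+0.06159)² + (−0.00361)² = 0.08628
Variance = 0.08628 / 6 = 0.01438
SE* = √0.01438

SE* = 0.120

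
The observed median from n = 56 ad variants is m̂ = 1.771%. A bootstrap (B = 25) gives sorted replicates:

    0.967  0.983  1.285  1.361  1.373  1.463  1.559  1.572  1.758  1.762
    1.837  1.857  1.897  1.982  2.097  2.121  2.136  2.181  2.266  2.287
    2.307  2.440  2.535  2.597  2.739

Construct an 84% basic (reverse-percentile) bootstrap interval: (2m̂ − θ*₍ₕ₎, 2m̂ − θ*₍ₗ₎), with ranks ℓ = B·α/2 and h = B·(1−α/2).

Percentile endpoints at ranks 2 and 23: θ*₍2₎ = 0.983, θ*₍23₎ = 2.535.
Basic interval reflects these around m̂:
  lower = 2 × 1.771 − 2.535 = 1.007
  upper = 2 × 1.771 − 0.983 = 2.559

(1.007, 2.559)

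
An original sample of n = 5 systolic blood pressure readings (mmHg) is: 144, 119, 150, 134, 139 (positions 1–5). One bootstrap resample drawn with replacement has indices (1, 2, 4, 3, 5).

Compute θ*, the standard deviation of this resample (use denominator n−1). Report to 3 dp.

Resample values: 144, 119, 134, 150, 139.
Mean = 137.2000; sum of squared deviations = 554.8000
s² = 554.8000 / 4 = 138.7000
s = √138.7000 = 11.777

θ* = 11.777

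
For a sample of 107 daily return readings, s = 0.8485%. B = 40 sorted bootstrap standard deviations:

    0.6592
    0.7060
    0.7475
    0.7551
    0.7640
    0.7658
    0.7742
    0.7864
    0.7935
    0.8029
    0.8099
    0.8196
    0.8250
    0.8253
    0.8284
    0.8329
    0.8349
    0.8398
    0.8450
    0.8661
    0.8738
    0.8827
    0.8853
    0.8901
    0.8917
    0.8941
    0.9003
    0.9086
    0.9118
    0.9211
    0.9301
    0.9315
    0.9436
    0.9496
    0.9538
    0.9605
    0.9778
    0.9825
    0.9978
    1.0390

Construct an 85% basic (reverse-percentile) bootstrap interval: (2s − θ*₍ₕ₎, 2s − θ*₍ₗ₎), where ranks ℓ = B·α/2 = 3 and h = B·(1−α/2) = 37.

Percentile endpoints at ranks 3 and 37: θ*₍3₎ = 0.7475, θ*₍37₎ = 0.9778.
Basic interval reflects these around s:
  lower = 2 × 0.8485 − 0.9778 = 0.7192
  upper = 2 × 0.8485 − 0.7475 = 0.9495

(0.7192, 0.9495)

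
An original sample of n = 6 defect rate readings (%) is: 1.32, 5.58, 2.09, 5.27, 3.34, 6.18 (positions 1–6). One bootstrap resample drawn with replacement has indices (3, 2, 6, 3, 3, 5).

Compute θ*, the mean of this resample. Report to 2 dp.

Resample values: 2.09, 5.58, 6.18, 2.09, 2.09, 3.34.
Mean = (2.09 + 5.58 + 6.18 + 2.09 + 2.09 + 3.34) / 6 = 21.370 / 6 = 3.56

θ* = 3.56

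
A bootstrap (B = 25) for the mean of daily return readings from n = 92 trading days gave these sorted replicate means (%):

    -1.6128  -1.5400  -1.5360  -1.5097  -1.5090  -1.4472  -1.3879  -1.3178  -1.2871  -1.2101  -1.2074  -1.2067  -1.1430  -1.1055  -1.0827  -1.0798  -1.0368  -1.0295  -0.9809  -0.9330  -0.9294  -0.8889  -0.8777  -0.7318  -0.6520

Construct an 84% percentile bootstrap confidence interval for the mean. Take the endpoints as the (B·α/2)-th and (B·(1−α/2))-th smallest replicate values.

α = 0.16; lower rank = 25 × 0.080 = 2; upper rank = 25 × 0.920 = 23.
The 2nd smallest replicate is -1.5400; the 23rd is -0.8777.

(-1.5400, -0.8777)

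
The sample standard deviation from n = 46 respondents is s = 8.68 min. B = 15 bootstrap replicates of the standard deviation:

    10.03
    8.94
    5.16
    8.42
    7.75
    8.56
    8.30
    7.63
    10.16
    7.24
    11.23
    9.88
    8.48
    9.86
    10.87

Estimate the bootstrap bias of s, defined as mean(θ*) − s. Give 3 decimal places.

bias = +0.154

mean(θ*) = (10.03 + 8.94 + 5.16 + 8.42 + 7.75 + 8.56 + 8.30 + 7.63 + 10.16 + 7.24 + 11.23 + 9.88 + 8.48 + 9.86 + 10.87) / 15 = 8.8340
bias = 8.8340 − 8.68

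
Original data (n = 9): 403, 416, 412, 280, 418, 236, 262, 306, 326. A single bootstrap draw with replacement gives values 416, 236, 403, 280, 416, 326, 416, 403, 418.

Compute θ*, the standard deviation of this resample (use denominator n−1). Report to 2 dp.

Mean = 368.2222; sum of squared deviations = 38793.5556
s² = 38793.5556 / 8 = 4849.1944
s = √4849.1944 = 69.64

θ* = 69.64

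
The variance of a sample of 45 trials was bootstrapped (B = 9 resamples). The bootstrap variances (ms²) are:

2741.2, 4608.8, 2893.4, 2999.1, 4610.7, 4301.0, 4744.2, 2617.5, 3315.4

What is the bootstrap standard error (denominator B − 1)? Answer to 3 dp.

SE* = 898.841

Bootstrap SE is the standard deviation of the 9 replicate variances.
Mean of replicates: (2741.2 + 4608.8 + 2893.4 + 2999.1 + 4610.7 + 4301.0 + 4744.2 + 2617.5 + 3315.4) / 9 = 32831.3000 / 9 = 3647.9222
Sum of squared deviations: (−906.7222)² + (+960.8778)² + (−754.5222)² + (−648.8222)² + (+962.7778)² + (+653.0778)² + (+1096.2778)² + (−1030.4222)² + (−332.5222)² = 6463322.9356
Variance = 6463322.9356 / 8 = 807915.3669
SE* = √807915.3669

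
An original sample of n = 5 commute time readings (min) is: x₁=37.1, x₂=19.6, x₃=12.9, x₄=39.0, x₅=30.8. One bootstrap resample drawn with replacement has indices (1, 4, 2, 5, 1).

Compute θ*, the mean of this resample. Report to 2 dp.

θ* = 32.72

Resample values: 37.1, 39.0, 19.6, 30.8, 37.1.
Mean = (37.1 + 39.0 + 19.6 + 30.8 + 37.1) / 5 = 163.60 / 5 = 32.72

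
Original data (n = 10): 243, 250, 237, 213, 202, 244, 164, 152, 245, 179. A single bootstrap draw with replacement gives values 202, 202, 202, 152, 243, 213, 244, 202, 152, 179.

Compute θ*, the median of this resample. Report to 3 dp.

Sorted: 152, 152, 179, 202, 202, 202, 202, 213, 243, 244
Median = average of the two middle values = 202.000

θ* = 202.000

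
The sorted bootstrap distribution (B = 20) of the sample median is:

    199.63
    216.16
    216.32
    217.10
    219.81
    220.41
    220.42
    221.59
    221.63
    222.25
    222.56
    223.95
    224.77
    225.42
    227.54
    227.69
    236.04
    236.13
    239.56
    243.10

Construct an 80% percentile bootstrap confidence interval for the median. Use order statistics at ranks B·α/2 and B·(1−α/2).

α = 0.20; lower rank = 20 × 0.100 = 2; upper rank = 20 × 0.900 = 18.
The 2nd smallest replicate is 216.16; the 18th is 236.13.

(216.16, 236.13)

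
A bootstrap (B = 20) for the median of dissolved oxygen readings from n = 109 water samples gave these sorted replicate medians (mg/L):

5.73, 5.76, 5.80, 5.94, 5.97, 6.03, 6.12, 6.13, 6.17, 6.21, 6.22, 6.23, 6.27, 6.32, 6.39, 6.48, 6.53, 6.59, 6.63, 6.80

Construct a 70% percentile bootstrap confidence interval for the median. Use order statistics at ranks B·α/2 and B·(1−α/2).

(5.80, 6.53)

α = 0.30; lower rank = 20 × 0.150 = 3; upper rank = 20 × 0.850 = 17.
The 3rd smallest replicate is 5.80; the 17th is 6.53.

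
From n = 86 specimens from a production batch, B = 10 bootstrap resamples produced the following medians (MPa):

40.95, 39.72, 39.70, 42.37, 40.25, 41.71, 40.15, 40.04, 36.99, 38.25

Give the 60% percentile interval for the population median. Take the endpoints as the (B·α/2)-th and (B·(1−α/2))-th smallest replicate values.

(38.25, 40.95)

Sorted replicates: 36.99, 38.25, 39.70, 39.72, 40.04, 40.15, 40.25, 40.95, 41.71, 42.37
α = 0.40; lower rank = 10 × 0.200 = 2; upper rank = 10 × 0.800 = 8.
The 2nd smallest replicate is 38.25; the 8th is 40.95.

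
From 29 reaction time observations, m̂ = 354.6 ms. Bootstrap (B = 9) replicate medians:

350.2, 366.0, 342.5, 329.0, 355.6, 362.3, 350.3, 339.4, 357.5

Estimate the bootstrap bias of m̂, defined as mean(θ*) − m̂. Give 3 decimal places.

mean(θ*) = (350.2 + 366.0 + 342.5 + 329.0 + 355.6 + 362.3 + 350.3 + 339.4 + 357.5) / 9 = 350.3111
bias = 350.3111 − 354.6

bias = −4.289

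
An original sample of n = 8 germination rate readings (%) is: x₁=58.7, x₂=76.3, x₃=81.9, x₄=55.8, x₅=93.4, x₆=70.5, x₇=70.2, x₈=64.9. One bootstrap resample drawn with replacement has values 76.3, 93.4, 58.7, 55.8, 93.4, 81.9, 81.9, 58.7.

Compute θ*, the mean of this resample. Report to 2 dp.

θ* = 75.01

Mean = (76.3 + 93.4 + 58.7 + 55.8 + 93.4 + 81.9 + 81.9 + 58.7) / 8 = 600.10 / 8 = 75.01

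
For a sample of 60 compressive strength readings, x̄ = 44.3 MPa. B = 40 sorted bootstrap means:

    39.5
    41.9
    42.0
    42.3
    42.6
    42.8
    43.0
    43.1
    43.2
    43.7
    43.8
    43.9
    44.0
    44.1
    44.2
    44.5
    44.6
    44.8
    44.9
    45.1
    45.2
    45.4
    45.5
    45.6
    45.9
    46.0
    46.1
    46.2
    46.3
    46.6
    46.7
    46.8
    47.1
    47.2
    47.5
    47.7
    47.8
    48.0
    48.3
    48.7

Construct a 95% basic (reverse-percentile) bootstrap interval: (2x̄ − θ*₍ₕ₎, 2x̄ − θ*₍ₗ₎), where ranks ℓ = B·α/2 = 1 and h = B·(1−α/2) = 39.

Percentile endpoints at ranks 1 and 39: θ*₍1₎ = 39.5, θ*₍39₎ = 48.3.
Basic interval reflects these around x̄:
  lower = 2 × 44.3 − 48.3 = 40.3
  upper = 2 × 44.3 − 39.5 = 49.1

(40.3, 49.1)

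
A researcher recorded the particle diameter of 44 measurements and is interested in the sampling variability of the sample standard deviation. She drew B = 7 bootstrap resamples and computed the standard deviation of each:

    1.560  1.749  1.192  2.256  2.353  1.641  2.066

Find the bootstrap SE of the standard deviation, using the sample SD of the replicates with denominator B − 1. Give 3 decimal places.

Bootstrap SE is the standard deviation of the 7 replicate standard deviations.
Mean of replicates: (1.560 + 1.749 + 1.192 + 2.256 + 2.353 + 1.641 + 2.066) / 7 = 12.8170 / 7 = 1.8310
Sum of squared deviations: (−0.2710)² + (−0.0820)² + (−0.6390)² + (+0.4250)² + (+0.5220)² + (−0.1900)² + (+0.2350)² = 1.0329
Variance = 1.0329 / 6 = 0.1722
SE* = √0.1722

SE* = 0.415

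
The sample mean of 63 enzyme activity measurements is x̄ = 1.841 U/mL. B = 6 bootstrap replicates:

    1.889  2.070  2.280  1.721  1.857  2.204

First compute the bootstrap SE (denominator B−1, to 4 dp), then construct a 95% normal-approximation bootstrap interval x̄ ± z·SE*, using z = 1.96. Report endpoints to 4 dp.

Mean of replicates = 2.0035; sum of squared deviations = 0.2355; SE* = √(0.2355/5) = 0.2170
Margin = 1.96 × 0.2170 = 0.42532
Interval: 1.841 ± 0.42532

(1.4157, 2.2663)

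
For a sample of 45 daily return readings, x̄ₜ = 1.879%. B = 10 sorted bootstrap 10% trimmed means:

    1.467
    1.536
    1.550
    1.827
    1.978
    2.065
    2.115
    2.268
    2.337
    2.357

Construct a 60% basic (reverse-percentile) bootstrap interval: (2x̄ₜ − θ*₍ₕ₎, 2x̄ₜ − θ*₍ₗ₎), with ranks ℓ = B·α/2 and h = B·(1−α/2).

Percentile endpoints at ranks 2 and 8: θ*₍2₎ = 1.536, θ*₍8₎ = 2.268.
Basic interval reflects these around x̄ₜ:
  lower = 2 × 1.879 − 2.268 = 1.490
  upper = 2 × 1.879 − 1.536 = 2.222

(1.490, 2.222)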